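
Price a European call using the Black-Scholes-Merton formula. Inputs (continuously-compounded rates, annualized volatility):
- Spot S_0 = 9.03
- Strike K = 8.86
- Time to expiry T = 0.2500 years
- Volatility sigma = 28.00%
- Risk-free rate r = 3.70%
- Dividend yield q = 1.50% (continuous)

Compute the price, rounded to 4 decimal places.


Answer: Price = 0.6124

Derivation:
d1 = (ln(S/K) + (r - q + 0.5*sigma^2) * T) / (sigma * sqrt(T)) = 0.24504002
d2 = d1 - sigma * sqrt(T) = 0.10504002
exp(-rT) = 0.99079265; exp(-qT) = 0.99625702
C = S_0 * exp(-qT) * N(d1) - K * exp(-rT) * N(d2)
N(d1) = 0.59678728; N(d2) = 0.54182797
C = 9.0300 * 0.99625702 * 0.59678728 - 8.8600 * 0.99079265 * 0.54182797 = 0.6124


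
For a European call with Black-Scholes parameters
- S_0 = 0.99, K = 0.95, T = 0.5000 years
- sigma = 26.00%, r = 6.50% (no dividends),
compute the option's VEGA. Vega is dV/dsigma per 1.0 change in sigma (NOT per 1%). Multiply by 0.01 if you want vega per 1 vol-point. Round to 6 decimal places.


d1 = 0.4930326973; d2 = 0.3091849342
phi(d1) = 0.3532853635; exp(-qT) = 1.0000000000; exp(-rT) = 0.9680224498
Vega = S * exp(-qT) * phi(d1) * sqrt(T) = 0.9900 * 1.0000000000 * 0.3532853635 * 0.7071067812 = 0.247312

Answer: Vega = 0.247312


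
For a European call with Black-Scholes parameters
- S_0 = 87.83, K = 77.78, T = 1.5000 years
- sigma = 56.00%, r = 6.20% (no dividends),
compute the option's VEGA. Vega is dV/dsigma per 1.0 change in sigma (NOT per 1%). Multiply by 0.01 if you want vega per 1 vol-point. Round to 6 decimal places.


d1 = 0.6557033249; d2 = -0.0301538031
phi(d1) = 0.3217720323; exp(-qT) = 1.0000000000; exp(-rT) = 0.9111935003
Vega = S * exp(-qT) * phi(d1) * sqrt(T) = 87.8300 * 1.0000000000 * 0.3217720323 * 1.2247448714 = 34.612806

Answer: Vega = 34.612806


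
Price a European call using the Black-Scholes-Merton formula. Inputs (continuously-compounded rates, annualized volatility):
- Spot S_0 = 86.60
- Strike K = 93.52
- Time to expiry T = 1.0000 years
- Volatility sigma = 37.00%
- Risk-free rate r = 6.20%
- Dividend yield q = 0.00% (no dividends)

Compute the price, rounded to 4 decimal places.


d1 = (ln(S/K) + (r - q + 0.5*sigma^2) * T) / (sigma * sqrt(T)) = 0.14479594
d2 = d1 - sigma * sqrt(T) = -0.22520406
exp(-rT) = 0.93988289; exp(-qT) = 1.00000000
C = S_0 * exp(-qT) * N(d1) - K * exp(-rT) * N(d2)
N(d1) = 0.55756401; N(d2) = 0.41091027
C = 86.6000 * 1.00000000 * 0.55756401 - 93.5200 * 0.93988289 * 0.41091027 = 12.1669

Answer: Price = 12.1669


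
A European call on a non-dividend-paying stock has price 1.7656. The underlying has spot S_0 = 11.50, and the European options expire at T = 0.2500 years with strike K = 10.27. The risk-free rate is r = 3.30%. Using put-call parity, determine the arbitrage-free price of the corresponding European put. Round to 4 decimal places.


Put-call parity: C - P = S_0 * exp(-qT) - K * exp(-rT).
S_0 * exp(-qT) = 11.5000 * 1.00000000 = 11.50000000
K * exp(-rT) = 10.2700 * 0.99178394 = 10.18562104
P = C - S*exp(-qT) + K*exp(-rT)
P = 1.7656 - 11.50000000 + 10.18562104 = 0.4512

Answer: Put price = 0.4512


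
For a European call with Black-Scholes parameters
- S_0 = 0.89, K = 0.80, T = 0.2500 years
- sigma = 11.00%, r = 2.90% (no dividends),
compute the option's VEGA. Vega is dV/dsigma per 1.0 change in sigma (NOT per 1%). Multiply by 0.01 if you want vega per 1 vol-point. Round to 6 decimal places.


d1 = 2.0976770011; d2 = 2.0426770011
phi(d1) = 0.0441985660; exp(-qT) = 1.0000000000; exp(-rT) = 0.9927762179
Vega = S * exp(-qT) * phi(d1) * sqrt(T) = 0.8900 * 1.0000000000 * 0.0441985660 * 0.5000000000 = 0.019668

Answer: Vega = 0.019668


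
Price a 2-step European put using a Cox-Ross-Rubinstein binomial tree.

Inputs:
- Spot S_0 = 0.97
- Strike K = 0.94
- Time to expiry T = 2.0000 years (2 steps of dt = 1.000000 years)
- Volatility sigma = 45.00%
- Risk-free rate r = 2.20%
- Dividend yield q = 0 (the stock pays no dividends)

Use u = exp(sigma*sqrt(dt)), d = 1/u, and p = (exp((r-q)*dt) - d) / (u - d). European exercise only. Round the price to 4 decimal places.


dt = T/N = 1.000000
u = exp(sigma*sqrt(dt)) = 1.568312; d = 1/u = 0.637628
p = (exp((r-q)*dt) - d) / (u - d) = 0.413261
Discount per step: exp(-r*dt) = 0.978240
Stock lattice S(k, i) with i counting down-moves:
  k=0: S(0,0) = 0.9700
  k=1: S(1,0) = 1.5213; S(1,1) = 0.6185
  k=2: S(2,0) = 2.3858; S(2,1) = 0.9700; S(2,2) = 0.3944
Terminal payoffs V(N, i) = max(K - S_T, 0):
  V(2,0) = 0.000000; V(2,1) = 0.000000; V(2,2) = 0.545627
Backward induction: V(k, i) = exp(-r*dt) * [p * V(k+1, i) + (1-p) * V(k+1, i+1)].
  V(1,0) = exp(-r*dt) * [p*0.000000 + (1-p)*0.000000] = 0.000000
  V(1,1) = exp(-r*dt) * [p*0.000000 + (1-p)*0.545627] = 0.313175
  V(0,0) = exp(-r*dt) * [p*0.000000 + (1-p)*0.313175] = 0.179753

Answer: Price = V(0,0) = 0.1798


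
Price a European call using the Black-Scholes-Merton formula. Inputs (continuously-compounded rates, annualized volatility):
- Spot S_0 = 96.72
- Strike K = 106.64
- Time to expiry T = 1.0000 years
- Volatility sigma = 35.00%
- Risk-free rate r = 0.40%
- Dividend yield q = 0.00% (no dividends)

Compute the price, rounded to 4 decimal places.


Answer: Price = 9.8446

Derivation:
d1 = (ln(S/K) + (r - q + 0.5*sigma^2) * T) / (sigma * sqrt(T)) = -0.09253848
d2 = d1 - sigma * sqrt(T) = -0.44253848
exp(-rT) = 0.99600799; exp(-qT) = 1.00000000
C = S_0 * exp(-qT) * N(d1) - K * exp(-rT) * N(d2)
N(d1) = 0.46313511; N(d2) = 0.32904979
C = 96.7200 * 1.00000000 * 0.46313511 - 106.6400 * 0.99600799 * 0.32904979 = 9.8446


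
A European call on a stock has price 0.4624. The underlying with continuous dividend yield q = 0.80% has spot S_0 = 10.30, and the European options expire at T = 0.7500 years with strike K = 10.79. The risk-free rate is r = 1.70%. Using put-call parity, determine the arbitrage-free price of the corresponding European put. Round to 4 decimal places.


Answer: Put price = 0.8773

Derivation:
Put-call parity: C - P = S_0 * exp(-qT) - K * exp(-rT).
S_0 * exp(-qT) = 10.3000 * 0.99401796 = 10.23838503
K * exp(-rT) = 10.7900 * 0.98733094 = 10.65330081
P = C - S*exp(-qT) + K*exp(-rT)
P = 0.4624 - 10.23838503 + 10.65330081 = 0.8773


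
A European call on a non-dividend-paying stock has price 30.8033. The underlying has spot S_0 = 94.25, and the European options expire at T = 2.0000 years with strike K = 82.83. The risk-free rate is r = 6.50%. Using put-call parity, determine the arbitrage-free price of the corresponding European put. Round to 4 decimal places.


Answer: Put price = 9.2859

Derivation:
Put-call parity: C - P = S_0 * exp(-qT) - K * exp(-rT).
S_0 * exp(-qT) = 94.2500 * 1.00000000 = 94.25000000
K * exp(-rT) = 82.8300 * 0.87809543 = 72.73264454
P = C - S*exp(-qT) + K*exp(-rT)
P = 30.8033 - 94.25000000 + 72.73264454 = 9.2859


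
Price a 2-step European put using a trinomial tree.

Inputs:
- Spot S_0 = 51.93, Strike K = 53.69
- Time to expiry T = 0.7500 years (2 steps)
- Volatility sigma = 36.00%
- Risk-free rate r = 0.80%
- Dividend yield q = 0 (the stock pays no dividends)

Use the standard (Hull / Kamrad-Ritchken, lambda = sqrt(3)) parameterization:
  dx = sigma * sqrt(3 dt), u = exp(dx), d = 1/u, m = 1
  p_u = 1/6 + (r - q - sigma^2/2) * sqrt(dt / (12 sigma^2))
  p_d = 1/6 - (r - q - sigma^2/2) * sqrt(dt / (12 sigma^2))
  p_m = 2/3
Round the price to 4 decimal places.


dt = T/N = 0.375000; dx = sigma*sqrt(3*dt) = 0.381838
u = exp(dx) = 1.464974; d = 1/u = 0.682606
p_u = 0.138775, p_m = 0.666667, p_d = 0.194558
Discount per step: exp(-r*dt) = 0.997004
Stock lattice S(k, j) with j the centered position index:
  k=0: S(0,+0) = 51.9300
  k=1: S(1,-1) = 35.4477; S(1,+0) = 51.9300; S(1,+1) = 76.0761
  k=2: S(2,-2) = 24.1968; S(2,-1) = 35.4477; S(2,+0) = 51.9300; S(2,+1) = 76.0761; S(2,+2) = 111.4495
Terminal payoffs V(N, j) = max(K - S_T, 0):
  V(2,-2) = 29.493177; V(2,-1) = 18.242278; V(2,+0) = 1.760000; V(2,+1) = 0.000000; V(2,+2) = 0.000000
Backward induction: V(k, j) = exp(-r*dt) * [p_u * V(k+1, j+1) + p_m * V(k+1, j) + p_d * V(k+1, j-1)]
  V(1,-1) = exp(-r*dt) * [p_u*1.760000 + p_m*18.242278 + p_d*29.493177] = 18.089549
  V(1,+0) = exp(-r*dt) * [p_u*0.000000 + p_m*1.760000 + p_d*18.242278] = 4.708370
  V(1,+1) = exp(-r*dt) * [p_u*0.000000 + p_m*0.000000 + p_d*1.760000] = 0.341397
  V(0,+0) = exp(-r*dt) * [p_u*0.341397 + p_m*4.708370 + p_d*18.089549] = 6.685672

Answer: Price = V(0,0) = 6.6857


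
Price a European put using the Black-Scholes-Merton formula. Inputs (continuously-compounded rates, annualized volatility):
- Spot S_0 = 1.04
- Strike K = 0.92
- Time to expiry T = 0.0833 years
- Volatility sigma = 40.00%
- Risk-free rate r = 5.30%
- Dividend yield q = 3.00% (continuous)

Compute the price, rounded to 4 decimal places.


Answer: Price = 0.0080

Derivation:
d1 = (ln(S/K) + (r - q + 0.5*sigma^2) * T) / (sigma * sqrt(T)) = 1.13629865
d2 = d1 - sigma * sqrt(T) = 1.02085169
exp(-rT) = 0.99559483; exp(-qT) = 0.99750412
P = K * exp(-rT) * N(-d2) - S_0 * exp(-qT) * N(-d1)
N(-d1) = 0.12791580; N(-d2) = 0.15366235
P = 0.9200 * 0.99559483 * 0.15366235 - 1.0400 * 0.99750412 * 0.12791580 = 0.0080


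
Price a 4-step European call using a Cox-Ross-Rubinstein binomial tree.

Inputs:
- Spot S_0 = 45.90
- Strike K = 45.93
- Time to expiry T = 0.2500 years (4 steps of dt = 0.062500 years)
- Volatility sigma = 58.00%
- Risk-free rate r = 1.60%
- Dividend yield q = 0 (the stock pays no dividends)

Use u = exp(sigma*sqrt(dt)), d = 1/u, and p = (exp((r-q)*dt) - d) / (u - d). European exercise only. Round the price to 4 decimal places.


dt = T/N = 0.062500
u = exp(sigma*sqrt(dt)) = 1.156040; d = 1/u = 0.865022
p = (exp((r-q)*dt) - d) / (u - d) = 0.467251
Discount per step: exp(-r*dt) = 0.999000
Stock lattice S(k, i) with i counting down-moves:
  k=0: S(0,0) = 45.9000
  k=1: S(1,0) = 53.0622; S(1,1) = 39.7045
  k=2: S(2,0) = 61.3420; S(2,1) = 45.9000; S(2,2) = 34.3453
  k=3: S(3,0) = 70.9138; S(3,1) = 53.0622; S(3,2) = 39.7045; S(3,3) = 29.7094
  k=4: S(4,0) = 81.9792; S(4,1) = 61.3420; S(4,2) = 45.9000; S(4,3) = 34.3453; S(4,4) = 25.6993
Terminal payoffs V(N, i) = max(S_T - K, 0):
  V(4,0) = 36.049164; V(4,1) = 15.412022; V(4,2) = 0.000000; V(4,3) = 0.000000; V(4,4) = 0.000000
Backward induction: V(k, i) = exp(-r*dt) * [p * V(k+1, i) + (1-p) * V(k+1, i+1)].
  V(3,0) = exp(-r*dt) * [p*36.049164 + (1-p)*15.412022] = 25.029711
  V(3,1) = exp(-r*dt) * [p*15.412022 + (1-p)*0.000000] = 7.194090
  V(3,2) = exp(-r*dt) * [p*0.000000 + (1-p)*0.000000] = 0.000000
  V(3,3) = exp(-r*dt) * [p*0.000000 + (1-p)*0.000000] = 0.000000
  V(2,0) = exp(-r*dt) * [p*25.029711 + (1-p)*7.194090] = 15.512288
  V(2,1) = exp(-r*dt) * [p*7.194090 + (1-p)*0.000000] = 3.358088
  V(2,2) = exp(-r*dt) * [p*0.000000 + (1-p)*0.000000] = 0.000000
  V(1,0) = exp(-r*dt) * [p*15.512288 + (1-p)*3.358088] = 9.028121
  V(1,1) = exp(-r*dt) * [p*3.358088 + (1-p)*0.000000] = 1.567503
  V(0,0) = exp(-r*dt) * [p*9.028121 + (1-p)*1.567503] = 5.048436

Answer: Price = V(0,0) = 5.0484


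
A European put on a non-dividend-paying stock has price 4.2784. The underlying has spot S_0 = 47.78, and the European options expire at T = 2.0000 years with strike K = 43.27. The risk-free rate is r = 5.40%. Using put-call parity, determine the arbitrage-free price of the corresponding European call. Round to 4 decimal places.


Put-call parity: C - P = S_0 * exp(-qT) - K * exp(-rT).
S_0 * exp(-qT) = 47.7800 * 1.00000000 = 47.78000000
K * exp(-rT) = 43.2700 * 0.89762760 = 38.84034610
C = P + S*exp(-qT) - K*exp(-rT)
C = 4.2784 + 47.78000000 - 38.84034610 = 13.2181

Answer: Call price = 13.2181


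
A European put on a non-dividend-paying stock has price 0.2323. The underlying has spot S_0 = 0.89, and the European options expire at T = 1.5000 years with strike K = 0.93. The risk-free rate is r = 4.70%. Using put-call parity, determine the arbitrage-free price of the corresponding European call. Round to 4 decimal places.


Answer: Call price = 0.2556

Derivation:
Put-call parity: C - P = S_0 * exp(-qT) - K * exp(-rT).
S_0 * exp(-qT) = 0.8900 * 1.00000000 = 0.89000000
K * exp(-rT) = 0.9300 * 0.93192774 = 0.86669280
C = P + S*exp(-qT) - K*exp(-rT)
C = 0.2323 + 0.89000000 - 0.86669280 = 0.2556


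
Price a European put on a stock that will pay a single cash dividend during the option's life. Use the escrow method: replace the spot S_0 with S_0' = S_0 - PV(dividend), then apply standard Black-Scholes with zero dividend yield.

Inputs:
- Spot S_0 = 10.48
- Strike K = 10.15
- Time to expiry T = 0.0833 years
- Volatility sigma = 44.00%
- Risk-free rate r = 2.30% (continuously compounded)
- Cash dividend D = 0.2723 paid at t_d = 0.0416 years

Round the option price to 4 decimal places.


PV(D) = D * exp(-r * t_d) = 0.2723 * 0.99904366 = 0.27203959
S_0' = S_0 - PV(D) = 10.4800 - 0.27203959 = 10.20796041
d1 = (ln(S_0'/K) + (r + sigma^2/2)*T) / (sigma*sqrt(T)) = 0.12342136
d2 = d1 - sigma*sqrt(T) = -0.00357029
exp(-rT) = 0.99808593
N(-d1) = 0.45088672; N(-d2) = 0.50142434
P = K * exp(-rT) * N(-d2) - S_0' * N(-d1) = 10.1500 * 0.99808593 * 0.50142434 - 10.20796041 * 0.45088672 = 0.4771

Answer: Price = 0.4771


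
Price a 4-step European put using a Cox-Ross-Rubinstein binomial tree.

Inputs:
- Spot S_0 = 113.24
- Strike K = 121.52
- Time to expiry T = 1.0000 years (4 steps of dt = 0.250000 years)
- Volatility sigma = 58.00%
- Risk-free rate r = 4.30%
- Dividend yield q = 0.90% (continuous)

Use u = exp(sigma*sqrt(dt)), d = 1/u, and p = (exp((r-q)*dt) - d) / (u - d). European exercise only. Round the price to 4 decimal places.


dt = T/N = 0.250000
u = exp(sigma*sqrt(dt)) = 1.336427; d = 1/u = 0.748264
p = (exp((r-q)*dt) - d) / (u - d) = 0.442517
Discount per step: exp(-r*dt) = 0.989308
Stock lattice S(k, i) with i counting down-moves:
  k=0: S(0,0) = 113.2400
  k=1: S(1,0) = 151.3370; S(1,1) = 84.7334
  k=2: S(2,0) = 202.2510; S(2,1) = 113.2400; S(2,2) = 63.4029
  k=3: S(3,0) = 270.2938; S(3,1) = 151.3370; S(3,2) = 84.7334; S(3,3) = 47.4421
  k=4: S(4,0) = 361.2280; S(4,1) = 202.2510; S(4,2) = 113.2400; S(4,3) = 63.4029; S(4,4) = 35.4992
Terminal payoffs V(N, i) = max(K - S_T, 0):
  V(4,0) = 0.000000; V(4,1) = 0.000000; V(4,2) = 8.280000; V(4,3) = 58.117109; V(4,4) = 86.020825
Backward induction: V(k, i) = exp(-r*dt) * [p * V(k+1, i) + (1-p) * V(k+1, i+1)].
  V(3,0) = exp(-r*dt) * [p*0.000000 + (1-p)*0.000000] = 0.000000
  V(3,1) = exp(-r*dt) * [p*0.000000 + (1-p)*8.280000] = 4.566602
  V(3,2) = exp(-r*dt) * [p*8.280000 + (1-p)*58.117109] = 35.677726
  V(3,3) = exp(-r*dt) * [p*58.117109 + (1-p)*86.020825] = 72.885208
  V(2,0) = exp(-r*dt) * [p*0.000000 + (1-p)*4.566602] = 2.518581
  V(2,1) = exp(-r*dt) * [p*4.566602 + (1-p)*35.677726] = 21.676241
  V(2,2) = exp(-r*dt) * [p*35.677726 + (1-p)*72.885208] = 55.816987
  V(1,0) = exp(-r*dt) * [p*2.518581 + (1-p)*21.676241] = 13.057521
  V(1,1) = exp(-r*dt) * [p*21.676241 + (1-p)*55.816987] = 40.273840
  V(0,0) = exp(-r*dt) * [p*13.057521 + (1-p)*40.273840] = 27.928302

Answer: Price = V(0,0) = 27.9283


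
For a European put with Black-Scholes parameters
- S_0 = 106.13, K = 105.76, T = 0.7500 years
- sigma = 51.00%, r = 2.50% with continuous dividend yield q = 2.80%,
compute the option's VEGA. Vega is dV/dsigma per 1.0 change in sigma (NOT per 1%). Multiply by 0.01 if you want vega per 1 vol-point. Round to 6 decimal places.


d1 = 0.2236493775; d2 = -0.2180235784
phi(d1) = 0.3890886555; exp(-qT) = 0.9792189646; exp(-rT) = 0.9814246877
Vega = S * exp(-qT) * phi(d1) * sqrt(T) = 106.1300 * 0.9792189646 * 0.3890886555 * 0.8660254038 = 35.018471

Answer: Vega = 35.018471


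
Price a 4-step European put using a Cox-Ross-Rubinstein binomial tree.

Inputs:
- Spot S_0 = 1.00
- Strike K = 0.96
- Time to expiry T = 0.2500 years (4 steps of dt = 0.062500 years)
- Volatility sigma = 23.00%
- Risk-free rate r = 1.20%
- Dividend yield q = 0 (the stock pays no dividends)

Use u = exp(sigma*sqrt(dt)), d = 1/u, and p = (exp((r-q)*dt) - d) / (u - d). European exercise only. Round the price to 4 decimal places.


dt = T/N = 0.062500
u = exp(sigma*sqrt(dt)) = 1.059185; d = 1/u = 0.944122
p = (exp((r-q)*dt) - d) / (u - d) = 0.492150
Discount per step: exp(-r*dt) = 0.999250
Stock lattice S(k, i) with i counting down-moves:
  k=0: S(0,0) = 1.0000
  k=1: S(1,0) = 1.0592; S(1,1) = 0.9441
  k=2: S(2,0) = 1.1219; S(2,1) = 1.0000; S(2,2) = 0.8914
  k=3: S(3,0) = 1.1883; S(3,1) = 1.0592; S(3,2) = 0.9441; S(3,3) = 0.8416
  k=4: S(4,0) = 1.2586; S(4,1) = 1.1219; S(4,2) = 1.0000; S(4,3) = 0.8914; S(4,4) = 0.7945
Terminal payoffs V(N, i) = max(K - S_T, 0):
  V(4,0) = 0.000000; V(4,1) = 0.000000; V(4,2) = 0.000000; V(4,3) = 0.068634; V(4,4) = 0.165466
Backward induction: V(k, i) = exp(-r*dt) * [p * V(k+1, i) + (1-p) * V(k+1, i+1)].
  V(3,0) = exp(-r*dt) * [p*0.000000 + (1-p)*0.000000] = 0.000000
  V(3,1) = exp(-r*dt) * [p*0.000000 + (1-p)*0.000000] = 0.000000
  V(3,2) = exp(-r*dt) * [p*0.000000 + (1-p)*0.068634] = 0.034830
  V(3,3) = exp(-r*dt) * [p*0.068634 + (1-p)*0.165466] = 0.117722
  V(2,0) = exp(-r*dt) * [p*0.000000 + (1-p)*0.000000] = 0.000000
  V(2,1) = exp(-r*dt) * [p*0.000000 + (1-p)*0.034830] = 0.017675
  V(2,2) = exp(-r*dt) * [p*0.034830 + (1-p)*0.117722] = 0.076869
  V(1,0) = exp(-r*dt) * [p*0.000000 + (1-p)*0.017675] = 0.008970
  V(1,1) = exp(-r*dt) * [p*0.017675 + (1-p)*0.076869] = 0.047701
  V(0,0) = exp(-r*dt) * [p*0.008970 + (1-p)*0.047701] = 0.028618

Answer: Price = V(0,0) = 0.0286


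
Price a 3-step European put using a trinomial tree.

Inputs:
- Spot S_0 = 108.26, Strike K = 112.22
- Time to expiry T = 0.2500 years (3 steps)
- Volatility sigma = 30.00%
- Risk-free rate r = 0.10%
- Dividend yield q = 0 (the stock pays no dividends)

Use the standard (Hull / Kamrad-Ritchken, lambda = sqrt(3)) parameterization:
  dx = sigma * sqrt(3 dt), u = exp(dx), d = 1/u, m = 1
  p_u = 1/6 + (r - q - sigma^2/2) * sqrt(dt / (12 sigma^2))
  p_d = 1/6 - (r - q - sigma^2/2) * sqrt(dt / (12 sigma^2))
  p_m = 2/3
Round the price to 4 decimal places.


dt = T/N = 0.083333; dx = sigma*sqrt(3*dt) = 0.150000
u = exp(dx) = 1.161834; d = 1/u = 0.860708
p_u = 0.154444, p_m = 0.666667, p_d = 0.178889
Discount per step: exp(-r*dt) = 0.999917
Stock lattice S(k, j) with j the centered position index:
  k=0: S(0,+0) = 108.2600
  k=1: S(1,-1) = 93.1802; S(1,+0) = 108.2600; S(1,+1) = 125.7802
  k=2: S(2,-2) = 80.2010; S(2,-1) = 93.1802; S(2,+0) = 108.2600; S(2,+1) = 125.7802; S(2,+2) = 146.1357
  k=3: S(3,-3) = 69.0296; S(3,-2) = 80.2010; S(3,-1) = 93.1802; S(3,+0) = 108.2600; S(3,+1) = 125.7802; S(3,+2) = 146.1357; S(3,+3) = 169.7855
Terminal payoffs V(N, j) = max(K - S_T, 0):
  V(3,-3) = 43.190376; V(3,-2) = 32.019019; V(3,-1) = 19.039754; V(3,+0) = 3.960000; V(3,+1) = 0.000000; V(3,+2) = 0.000000; V(3,+3) = 0.000000
Backward induction: V(k, j) = exp(-r*dt) * [p_u * V(k+1, j+1) + p_m * V(k+1, j) + p_d * V(k+1, j-1)]
  V(2,-2) = exp(-r*dt) * [p_u*19.039754 + p_m*32.019019 + p_d*43.190376] = 32.010208
  V(2,-1) = exp(-r*dt) * [p_u*3.960000 + p_m*19.039754 + p_d*32.019019] = 19.031030
  V(2,+0) = exp(-r*dt) * [p_u*0.000000 + p_m*3.960000 + p_d*19.039754] = 6.045497
  V(2,+1) = exp(-r*dt) * [p_u*0.000000 + p_m*0.000000 + p_d*3.960000] = 0.708341
  V(2,+2) = exp(-r*dt) * [p_u*0.000000 + p_m*0.000000 + p_d*0.000000] = 0.000000
  V(1,-1) = exp(-r*dt) * [p_u*6.045497 + p_m*19.031030 + p_d*32.010208] = 19.345705
  V(1,+0) = exp(-r*dt) * [p_u*0.708341 + p_m*6.045497 + p_d*19.031030] = 7.543542
  V(1,+1) = exp(-r*dt) * [p_u*0.000000 + p_m*0.708341 + p_d*6.045497] = 1.553570
  V(0,+0) = exp(-r*dt) * [p_u*1.553570 + p_m*7.543542 + p_d*19.345705] = 8.728972

Answer: Price = V(0,0) = 8.7290


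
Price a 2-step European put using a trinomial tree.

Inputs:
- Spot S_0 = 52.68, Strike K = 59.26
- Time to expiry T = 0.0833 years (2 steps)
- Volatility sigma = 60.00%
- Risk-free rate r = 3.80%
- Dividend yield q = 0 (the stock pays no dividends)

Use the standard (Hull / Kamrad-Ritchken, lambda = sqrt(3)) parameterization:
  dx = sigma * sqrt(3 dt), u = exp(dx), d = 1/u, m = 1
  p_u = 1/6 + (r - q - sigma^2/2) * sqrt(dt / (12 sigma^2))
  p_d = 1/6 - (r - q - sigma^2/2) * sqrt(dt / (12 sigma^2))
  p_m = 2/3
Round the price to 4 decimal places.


dt = T/N = 0.041650; dx = sigma*sqrt(3*dt) = 0.212090
u = exp(dx) = 1.236259; d = 1/u = 0.808892
p_u = 0.152724, p_m = 0.666667, p_d = 0.180610
Discount per step: exp(-r*dt) = 0.998419
Stock lattice S(k, j) with j the centered position index:
  k=0: S(0,+0) = 52.6800
  k=1: S(1,-1) = 42.6124; S(1,+0) = 52.6800; S(1,+1) = 65.1261
  k=2: S(2,-2) = 34.4689; S(2,-1) = 42.6124; S(2,+0) = 52.6800; S(2,+1) = 65.1261; S(2,+2) = 80.5127
Terminal payoffs V(N, j) = max(K - S_T, 0):
  V(2,-2) = 24.791128; V(2,-1) = 16.647558; V(2,+0) = 6.580000; V(2,+1) = 0.000000; V(2,+2) = 0.000000
Backward induction: V(k, j) = exp(-r*dt) * [p_u * V(k+1, j+1) + p_m * V(k+1, j) + p_d * V(k+1, j-1)]
  V(1,-1) = exp(-r*dt) * [p_u*6.580000 + p_m*16.647558 + p_d*24.791128] = 16.554588
  V(1,+0) = exp(-r*dt) * [p_u*0.000000 + p_m*6.580000 + p_d*16.647558] = 7.381683
  V(1,+1) = exp(-r*dt) * [p_u*0.000000 + p_m*0.000000 + p_d*6.580000] = 1.186532
  V(0,+0) = exp(-r*dt) * [p_u*1.186532 + p_m*7.381683 + p_d*16.554588] = 8.079454

Answer: Price = V(0,0) = 8.0795


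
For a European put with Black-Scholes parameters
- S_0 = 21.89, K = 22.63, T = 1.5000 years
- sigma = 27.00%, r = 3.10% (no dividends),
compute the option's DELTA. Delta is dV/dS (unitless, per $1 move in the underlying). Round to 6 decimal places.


Answer: Delta = -0.418622

Derivation:
d1 = 0.2054198101; d2 = -0.1252613052
phi(d1) = 0.3906133112; exp(-qT) = 1.0000000000; exp(-rT) = 0.9545645606
N(-d1) = 0.4186220721
Delta = -exp(-qT) * N(-d1) = -1.0000000000 * 0.4186220721 = -0.418622


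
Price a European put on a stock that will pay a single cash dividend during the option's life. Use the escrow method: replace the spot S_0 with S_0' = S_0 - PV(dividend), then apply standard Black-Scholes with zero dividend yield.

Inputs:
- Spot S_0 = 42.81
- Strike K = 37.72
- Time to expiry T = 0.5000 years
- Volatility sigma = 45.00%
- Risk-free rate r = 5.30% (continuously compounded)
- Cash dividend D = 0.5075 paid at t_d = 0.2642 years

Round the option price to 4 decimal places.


Answer: Price = 2.6876

Derivation:
PV(D) = D * exp(-r * t_d) = 0.5075 * 0.98609498 = 0.50044320
S_0' = S_0 - PV(D) = 42.8100 - 0.50044320 = 42.30955680
d1 = (ln(S_0'/K) + (r + sigma^2/2)*T) / (sigma*sqrt(T)) = 0.60323289
d2 = d1 - sigma*sqrt(T) = 0.28503484
exp(-rT) = 0.97384804
N(-d1) = 0.27317688; N(-d2) = 0.38780872
P = K * exp(-rT) * N(-d2) - S_0' * N(-d1) = 37.7200 * 0.97384804 * 0.38780872 - 42.30955680 * 0.27317688 = 2.6876


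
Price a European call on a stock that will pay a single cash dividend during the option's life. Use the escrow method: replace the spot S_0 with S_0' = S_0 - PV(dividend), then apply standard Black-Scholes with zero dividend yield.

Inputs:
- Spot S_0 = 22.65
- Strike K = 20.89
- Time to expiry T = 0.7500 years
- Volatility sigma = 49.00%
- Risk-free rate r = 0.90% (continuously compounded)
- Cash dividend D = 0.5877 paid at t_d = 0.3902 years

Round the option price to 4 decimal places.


Answer: Price = 4.2915

Derivation:
PV(D) = D * exp(-r * t_d) = 0.5877 * 0.99649436 = 0.58563973
S_0' = S_0 - PV(D) = 22.6500 - 0.58563973 = 22.06436027
d1 = (ln(S_0'/K) + (r + sigma^2/2)*T) / (sigma*sqrt(T)) = 0.35696878
d2 = d1 - sigma*sqrt(T) = -0.06738367
exp(-rT) = 0.99327273
N(d1) = 0.63944241; N(d2) = 0.47313813
C = S_0' * N(d1) - K * exp(-rT) * N(d2) = 22.06436027 * 0.63944241 - 20.8900 * 0.99327273 * 0.47313813 = 4.2915


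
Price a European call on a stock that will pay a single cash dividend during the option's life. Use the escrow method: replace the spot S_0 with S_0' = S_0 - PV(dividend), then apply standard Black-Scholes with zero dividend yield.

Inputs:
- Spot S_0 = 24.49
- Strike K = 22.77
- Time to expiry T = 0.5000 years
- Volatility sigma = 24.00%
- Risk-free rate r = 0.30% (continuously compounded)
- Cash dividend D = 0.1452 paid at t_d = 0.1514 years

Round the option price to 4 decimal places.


PV(D) = D * exp(-r * t_d) = 0.1452 * 0.99954590 = 0.14513407
S_0' = S_0 - PV(D) = 24.4900 - 0.14513407 = 24.34486593
d1 = (ln(S_0'/K) + (r + sigma^2/2)*T) / (sigma*sqrt(T)) = 0.48776876
d2 = d1 - sigma*sqrt(T) = 0.31806313
exp(-rT) = 0.99850112
N(d1) = 0.68714318; N(d2) = 0.62478147
C = S_0' * N(d1) - K * exp(-rT) * N(d2) = 24.34486593 * 0.68714318 - 22.7700 * 0.99850112 * 0.62478147 = 2.5235

Answer: Price = 2.5235


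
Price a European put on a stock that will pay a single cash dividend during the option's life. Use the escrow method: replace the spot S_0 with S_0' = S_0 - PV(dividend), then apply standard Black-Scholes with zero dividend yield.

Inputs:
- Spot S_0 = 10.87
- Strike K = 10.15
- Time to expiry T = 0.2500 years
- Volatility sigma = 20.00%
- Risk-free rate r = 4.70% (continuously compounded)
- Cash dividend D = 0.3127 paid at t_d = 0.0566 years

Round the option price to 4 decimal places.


PV(D) = D * exp(-r * t_d) = 0.3127 * 0.99734334 = 0.31186926
S_0' = S_0 - PV(D) = 10.8700 - 0.31186926 = 10.55813074
d1 = (ln(S_0'/K) + (r + sigma^2/2)*T) / (sigma*sqrt(T)) = 0.56172544
d2 = d1 - sigma*sqrt(T) = 0.46172544
exp(-rT) = 0.98831876
N(-d1) = 0.28715155; N(-d2) = 0.32213911
P = K * exp(-rT) * N(-d2) - S_0' * N(-d1) = 10.1500 * 0.98831876 * 0.32213911 - 10.55813074 * 0.28715155 = 0.1997

Answer: Price = 0.1997


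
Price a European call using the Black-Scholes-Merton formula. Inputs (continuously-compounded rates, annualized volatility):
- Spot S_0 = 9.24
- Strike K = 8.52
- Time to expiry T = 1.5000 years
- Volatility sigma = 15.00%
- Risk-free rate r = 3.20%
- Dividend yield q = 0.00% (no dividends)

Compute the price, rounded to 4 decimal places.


d1 = (ln(S/K) + (r - q + 0.5*sigma^2) * T) / (sigma * sqrt(T)) = 0.79472630
d2 = d1 - sigma * sqrt(T) = 0.61101457
exp(-rT) = 0.95313379; exp(-qT) = 1.00000000
C = S_0 * exp(-qT) * N(d1) - K * exp(-rT) * N(d2)
N(d1) = 0.78661364; N(d2) = 0.72940503
C = 9.2400 * 1.00000000 * 0.78661364 - 8.5200 * 0.95313379 * 0.72940503 = 1.3450

Answer: Price = 1.3450


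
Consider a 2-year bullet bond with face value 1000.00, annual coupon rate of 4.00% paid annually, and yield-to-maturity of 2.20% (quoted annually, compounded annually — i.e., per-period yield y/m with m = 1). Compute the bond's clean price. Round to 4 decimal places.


Answer: Price = 1034.8459

Derivation:
Coupon per period c = face * coupon_rate / m = 40.000000
Periods per year m = 1; per-period yield y/m = 0.022000
Number of cashflows N = 2
Cashflows (t years, CF_t, discount factor 1/(1+y/m)^(m*t), PV):
  t = 1.0000: CF_t = 40.000000, DF = 0.978474, PV = 39.138943
  t = 2.0000: CF_t = 1040.000000, DF = 0.957411, PV = 995.706971
Price P = sum_t PV_t = 1034.845914


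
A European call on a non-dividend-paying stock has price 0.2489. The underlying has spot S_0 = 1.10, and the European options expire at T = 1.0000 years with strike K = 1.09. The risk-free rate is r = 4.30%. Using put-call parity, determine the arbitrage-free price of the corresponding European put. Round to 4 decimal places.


Answer: Put price = 0.1930

Derivation:
Put-call parity: C - P = S_0 * exp(-qT) - K * exp(-rT).
S_0 * exp(-qT) = 1.1000 * 1.00000000 = 1.10000000
K * exp(-rT) = 1.0900 * 0.95791139 = 1.04412342
P = C - S*exp(-qT) + K*exp(-rT)
P = 0.2489 - 1.10000000 + 1.04412342 = 0.1930


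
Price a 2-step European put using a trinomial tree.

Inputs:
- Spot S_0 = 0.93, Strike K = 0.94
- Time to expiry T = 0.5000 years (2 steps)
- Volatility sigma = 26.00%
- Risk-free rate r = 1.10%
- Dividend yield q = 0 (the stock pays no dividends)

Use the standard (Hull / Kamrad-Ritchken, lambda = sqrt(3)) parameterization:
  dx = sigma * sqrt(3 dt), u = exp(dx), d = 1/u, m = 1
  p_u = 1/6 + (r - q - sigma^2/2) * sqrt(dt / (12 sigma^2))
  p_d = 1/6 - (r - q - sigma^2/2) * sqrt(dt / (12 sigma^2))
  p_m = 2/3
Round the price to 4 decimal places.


Answer: Price = V(0,0) = 0.0630

Derivation:
dt = T/N = 0.250000; dx = sigma*sqrt(3*dt) = 0.225167
u = exp(dx) = 1.252531; d = 1/u = 0.798383
p_u = 0.154009, p_m = 0.666667, p_d = 0.179324
Discount per step: exp(-r*dt) = 0.997254
Stock lattice S(k, j) with j the centered position index:
  k=0: S(0,+0) = 0.9300
  k=1: S(1,-1) = 0.7425; S(1,+0) = 0.9300; S(1,+1) = 1.1649
  k=2: S(2,-2) = 0.5928; S(2,-1) = 0.7425; S(2,+0) = 0.9300; S(2,+1) = 1.1649; S(2,+2) = 1.4590
Terminal payoffs V(N, j) = max(K - S_T, 0):
  V(2,-2) = 0.347203; V(2,-1) = 0.197504; V(2,+0) = 0.010000; V(2,+1) = 0.000000; V(2,+2) = 0.000000
Backward induction: V(k, j) = exp(-r*dt) * [p_u * V(k+1, j+1) + p_m * V(k+1, j) + p_d * V(k+1, j-1)]
  V(1,-1) = exp(-r*dt) * [p_u*0.010000 + p_m*0.197504 + p_d*0.347203] = 0.194934
  V(1,+0) = exp(-r*dt) * [p_u*0.000000 + p_m*0.010000 + p_d*0.197504] = 0.041968
  V(1,+1) = exp(-r*dt) * [p_u*0.000000 + p_m*0.000000 + p_d*0.010000] = 0.001788
  V(0,+0) = exp(-r*dt) * [p_u*0.001788 + p_m*0.041968 + p_d*0.194934] = 0.063037


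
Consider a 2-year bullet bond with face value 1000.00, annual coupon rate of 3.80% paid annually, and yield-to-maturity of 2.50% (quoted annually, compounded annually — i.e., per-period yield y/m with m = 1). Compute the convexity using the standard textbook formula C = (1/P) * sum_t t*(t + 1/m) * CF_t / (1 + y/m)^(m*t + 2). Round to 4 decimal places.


Coupon per period c = face * coupon_rate / m = 38.000000
Periods per year m = 1; per-period yield y/m = 0.025000
Number of cashflows N = 2
Cashflows (t years, CF_t, discount factor 1/(1+y/m)^(m*t), PV):
  t = 1.0000: CF_t = 38.000000, DF = 0.975610, PV = 37.073171
  t = 2.0000: CF_t = 1038.000000, DF = 0.951814, PV = 987.983343
Price P = sum_t PV_t = 1025.056514
Convexity numerator sum_t t*(t + 1/m) * CF_t / (1+y/m)^(m*t + 2):
  t = 1.0000: term = 70.573555
  t = 2.0000: term = 5642.260616
Convexity = (1/P) * sum = 5712.834171 / 1025.056514 = 5.573189

Answer: Convexity = 5.5732


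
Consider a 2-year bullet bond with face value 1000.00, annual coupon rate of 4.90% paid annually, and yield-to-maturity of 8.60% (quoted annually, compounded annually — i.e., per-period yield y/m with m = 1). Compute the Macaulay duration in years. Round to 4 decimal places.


Coupon per period c = face * coupon_rate / m = 49.000000
Periods per year m = 1; per-period yield y/m = 0.086000
Number of cashflows N = 2
Cashflows (t years, CF_t, discount factor 1/(1+y/m)^(m*t), PV):
  t = 1.0000: CF_t = 49.000000, DF = 0.920810, PV = 45.119705
  t = 2.0000: CF_t = 1049.000000, DF = 0.847892, PV = 889.438323
Price P = sum_t PV_t = 934.558028
Macaulay numerator sum_t t * PV_t:
  t * PV_t at t = 1.0000: 45.119705
  t * PV_t at t = 2.0000: 1778.876645
Macaulay duration D = (sum_t t * PV_t) / P = 1823.996351 / 934.558028 = 1.951721

Answer: Macaulay duration = 1.9517 years


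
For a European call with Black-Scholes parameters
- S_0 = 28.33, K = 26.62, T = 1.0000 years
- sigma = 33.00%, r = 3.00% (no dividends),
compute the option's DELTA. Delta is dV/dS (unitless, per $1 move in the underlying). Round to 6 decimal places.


Answer: Delta = 0.671685

Derivation:
d1 = 0.4445712148; d2 = 0.1145712148
phi(d1) = 0.3614034641; exp(-qT) = 1.0000000000; exp(-rT) = 0.9704455335
N(d1) = 0.6716851732
Delta = exp(-qT) * N(d1) = 1.0000000000 * 0.6716851732 = 0.671685


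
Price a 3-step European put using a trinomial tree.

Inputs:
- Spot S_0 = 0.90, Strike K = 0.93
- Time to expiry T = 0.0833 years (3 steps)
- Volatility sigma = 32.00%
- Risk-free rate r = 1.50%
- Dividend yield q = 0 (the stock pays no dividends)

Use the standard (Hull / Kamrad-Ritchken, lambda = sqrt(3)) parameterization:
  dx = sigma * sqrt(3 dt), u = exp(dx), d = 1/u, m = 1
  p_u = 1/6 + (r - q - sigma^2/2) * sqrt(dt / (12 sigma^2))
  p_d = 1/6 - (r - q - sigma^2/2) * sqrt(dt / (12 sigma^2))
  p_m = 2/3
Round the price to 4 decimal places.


Answer: Price = V(0,0) = 0.0509

Derivation:
dt = T/N = 0.027767; dx = sigma*sqrt(3*dt) = 0.092358
u = exp(dx) = 1.096757; d = 1/u = 0.911779
p_u = 0.161225, p_m = 0.666667, p_d = 0.172108
Discount per step: exp(-r*dt) = 0.999584
Stock lattice S(k, j) with j the centered position index:
  k=0: S(0,+0) = 0.9000
  k=1: S(1,-1) = 0.8206; S(1,+0) = 0.9000; S(1,+1) = 0.9871
  k=2: S(2,-2) = 0.7482; S(2,-1) = 0.8206; S(2,+0) = 0.9000; S(2,+1) = 0.9871; S(2,+2) = 1.0826
  k=3: S(3,-3) = 0.6822; S(3,-2) = 0.7482; S(3,-1) = 0.8206; S(3,+0) = 0.9000; S(3,+1) = 0.9871; S(3,+2) = 1.0826; S(3,+3) = 1.1873
Terminal payoffs V(N, j) = max(K - S_T, 0):
  V(3,-3) = 0.247801; V(3,-2) = 0.181793; V(3,-1) = 0.109399; V(3,+0) = 0.030000; V(3,+1) = 0.000000; V(3,+2) = 0.000000; V(3,+3) = 0.000000
Backward induction: V(k, j) = exp(-r*dt) * [p_u * V(k+1, j+1) + p_m * V(k+1, j) + p_d * V(k+1, j-1)]
  V(2,-2) = exp(-r*dt) * [p_u*0.109399 + p_m*0.181793 + p_d*0.247801] = 0.181406
  V(2,-1) = exp(-r*dt) * [p_u*0.030000 + p_m*0.109399 + p_d*0.181793] = 0.109012
  V(2,+0) = exp(-r*dt) * [p_u*0.000000 + p_m*0.030000 + p_d*0.109399] = 0.038812
  V(2,+1) = exp(-r*dt) * [p_u*0.000000 + p_m*0.000000 + p_d*0.030000] = 0.005161
  V(2,+2) = exp(-r*dt) * [p_u*0.000000 + p_m*0.000000 + p_d*0.000000] = 0.000000
  V(1,-1) = exp(-r*dt) * [p_u*0.038812 + p_m*0.109012 + p_d*0.181406] = 0.110108
  V(1,+0) = exp(-r*dt) * [p_u*0.005161 + p_m*0.038812 + p_d*0.109012] = 0.045450
  V(1,+1) = exp(-r*dt) * [p_u*0.000000 + p_m*0.005161 + p_d*0.038812] = 0.010116
  V(0,+0) = exp(-r*dt) * [p_u*0.010116 + p_m*0.045450 + p_d*0.110108] = 0.050860


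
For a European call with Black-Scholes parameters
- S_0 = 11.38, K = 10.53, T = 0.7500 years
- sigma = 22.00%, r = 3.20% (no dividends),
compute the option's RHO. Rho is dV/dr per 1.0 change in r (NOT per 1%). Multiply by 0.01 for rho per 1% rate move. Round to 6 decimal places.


d1 = 0.6286772464; d2 = 0.4381516575
phi(d1) = 0.3274054155; exp(-qT) = 1.0000000000; exp(-rT) = 0.9762857098
N(d2) = 0.6693618252
Rho = K*T*exp(-rT)*N(d2) = 10.5300 * 0.7500 * 0.9762857098 * 0.6693618252 = 5.160925

Answer: Rho = 5.160925


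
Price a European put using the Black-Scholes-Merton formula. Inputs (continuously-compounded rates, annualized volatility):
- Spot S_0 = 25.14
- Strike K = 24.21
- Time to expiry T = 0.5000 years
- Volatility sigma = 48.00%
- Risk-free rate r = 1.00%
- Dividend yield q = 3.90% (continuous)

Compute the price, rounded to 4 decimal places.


Answer: Price = 3.0093

Derivation:
d1 = (ln(S/K) + (r - q + 0.5*sigma^2) * T) / (sigma * sqrt(T)) = 0.23804288
d2 = d1 - sigma * sqrt(T) = -0.10136838
exp(-rT) = 0.99501248; exp(-qT) = 0.98068890
P = K * exp(-rT) * N(-d2) - S_0 * exp(-qT) * N(-d1)
N(-d1) = 0.40592392; N(-d2) = 0.54037098
P = 24.2100 * 0.99501248 * 0.54037098 - 25.1400 * 0.98068890 * 0.40592392 = 3.0093


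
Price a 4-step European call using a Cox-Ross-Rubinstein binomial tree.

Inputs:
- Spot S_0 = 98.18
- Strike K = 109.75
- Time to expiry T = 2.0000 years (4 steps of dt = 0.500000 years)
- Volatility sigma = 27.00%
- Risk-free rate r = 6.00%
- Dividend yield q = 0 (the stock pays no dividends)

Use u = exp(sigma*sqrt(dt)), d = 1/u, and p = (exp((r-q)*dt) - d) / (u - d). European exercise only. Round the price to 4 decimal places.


dt = T/N = 0.500000
u = exp(sigma*sqrt(dt)) = 1.210361; d = 1/u = 0.826200
p = (exp((r-q)*dt) - d) / (u - d) = 0.531690
Discount per step: exp(-r*dt) = 0.970446
Stock lattice S(k, i) with i counting down-moves:
  k=0: S(0,0) = 98.1800
  k=1: S(1,0) = 118.8333; S(1,1) = 81.1163
  k=2: S(2,0) = 143.8312; S(2,1) = 98.1800; S(2,2) = 67.0182
  k=3: S(3,0) = 174.0877; S(3,1) = 118.8333; S(3,2) = 81.1163; S(3,3) = 55.3704
  k=4: S(4,0) = 210.7090; S(4,1) = 143.8312; S(4,2) = 98.1800; S(4,3) = 67.0182; S(4,4) = 45.7470
Terminal payoffs V(N, i) = max(S_T - K, 0):
  V(4,0) = 100.958962; V(4,1) = 34.081171; V(4,2) = 0.000000; V(4,3) = 0.000000; V(4,4) = 0.000000
Backward induction: V(k, i) = exp(-r*dt) * [p * V(k+1, i) + (1-p) * V(k+1, i+1)].
  V(3,0) = exp(-r*dt) * [p*100.958962 + (1-p)*34.081171] = 67.581272
  V(3,1) = exp(-r*dt) * [p*34.081171 + (1-p)*0.000000] = 17.585075
  V(3,2) = exp(-r*dt) * [p*0.000000 + (1-p)*0.000000] = 0.000000
  V(3,3) = exp(-r*dt) * [p*0.000000 + (1-p)*0.000000] = 0.000000
  V(2,0) = exp(-r*dt) * [p*67.581272 + (1-p)*17.585075] = 42.862208
  V(2,1) = exp(-r*dt) * [p*17.585075 + (1-p)*0.000000] = 9.073481
  V(2,2) = exp(-r*dt) * [p*0.000000 + (1-p)*0.000000] = 0.000000
  V(1,0) = exp(-r*dt) * [p*42.862208 + (1-p)*9.073481] = 26.239500
  V(1,1) = exp(-r*dt) * [p*9.073481 + (1-p)*0.000000] = 4.681701
  V(0,0) = exp(-r*dt) * [p*26.239500 + (1-p)*4.681701] = 15.666648

Answer: Price = V(0,0) = 15.6666


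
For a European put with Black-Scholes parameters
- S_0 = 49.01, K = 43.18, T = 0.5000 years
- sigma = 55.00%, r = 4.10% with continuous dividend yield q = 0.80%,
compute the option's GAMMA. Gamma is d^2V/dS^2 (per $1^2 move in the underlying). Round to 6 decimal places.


Answer: Gamma = 0.017796

Derivation:
d1 = 0.5625277016; d2 = 0.1736189720
phi(d1) = 0.3405622874; exp(-qT) = 0.9960079893; exp(-rT) = 0.9797086965
Gamma = exp(-qT) * phi(d1) / (S * sigma * sqrt(T)) = 0.9960079893 * 0.3405622874 / (49.0100 * 0.5500 * 0.7071067812) = 0.017796


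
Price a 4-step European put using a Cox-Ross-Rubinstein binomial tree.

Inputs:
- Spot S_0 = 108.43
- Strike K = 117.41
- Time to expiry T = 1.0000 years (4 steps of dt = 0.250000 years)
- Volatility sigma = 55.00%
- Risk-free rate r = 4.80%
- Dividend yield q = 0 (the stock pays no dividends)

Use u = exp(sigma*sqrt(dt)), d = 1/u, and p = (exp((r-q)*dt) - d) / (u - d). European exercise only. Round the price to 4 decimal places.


Answer: Price = V(0,0) = 25.5614

Derivation:
dt = T/N = 0.250000
u = exp(sigma*sqrt(dt)) = 1.316531; d = 1/u = 0.759572
p = (exp((r-q)*dt) - d) / (u - d) = 0.453355
Discount per step: exp(-r*dt) = 0.988072
Stock lattice S(k, i) with i counting down-moves:
  k=0: S(0,0) = 108.4300
  k=1: S(1,0) = 142.7514; S(1,1) = 82.3604
  k=2: S(2,0) = 187.9366; S(2,1) = 108.4300; S(2,2) = 62.5587
  k=3: S(3,0) = 247.4243; S(3,1) = 142.7514; S(3,2) = 82.3604; S(3,3) = 47.5178
  k=4: S(4,0) = 325.7417; S(4,1) = 187.9366; S(4,2) = 108.4300; S(4,3) = 62.5587; S(4,4) = 36.0932
Terminal payoffs V(N, i) = max(K - S_T, 0):
  V(4,0) = 0.000000; V(4,1) = 0.000000; V(4,2) = 8.980000; V(4,3) = 54.851332; V(4,4) = 81.316788
Backward induction: V(k, i) = exp(-r*dt) * [p * V(k+1, i) + (1-p) * V(k+1, i+1)].
  V(3,0) = exp(-r*dt) * [p*0.000000 + (1-p)*0.000000] = 0.000000
  V(3,1) = exp(-r*dt) * [p*0.000000 + (1-p)*8.980000] = 4.850314
  V(3,2) = exp(-r*dt) * [p*8.980000 + (1-p)*54.851332] = 33.649094
  V(3,3) = exp(-r*dt) * [p*54.851332 + (1-p)*81.316788] = 68.491680
  V(2,0) = exp(-r*dt) * [p*0.000000 + (1-p)*4.850314] = 2.619771
  V(2,1) = exp(-r*dt) * [p*4.850314 + (1-p)*33.649094] = 20.347373
  V(2,2) = exp(-r*dt) * [p*33.649094 + (1-p)*68.491680] = 52.067037
  V(1,0) = exp(-r*dt) * [p*2.619771 + (1-p)*20.347373] = 12.163626
  V(1,1) = exp(-r*dt) * [p*20.347373 + (1-p)*52.067037] = 37.237218
  V(0,0) = exp(-r*dt) * [p*12.163626 + (1-p)*37.237218] = 25.561385


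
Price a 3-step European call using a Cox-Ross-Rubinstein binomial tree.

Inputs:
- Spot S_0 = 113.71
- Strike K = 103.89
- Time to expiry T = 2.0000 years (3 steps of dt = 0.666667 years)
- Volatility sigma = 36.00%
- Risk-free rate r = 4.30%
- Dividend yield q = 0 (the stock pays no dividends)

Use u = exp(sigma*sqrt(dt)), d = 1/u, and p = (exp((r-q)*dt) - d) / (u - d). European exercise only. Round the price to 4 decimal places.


Answer: Price = V(0,0) = 32.7782

Derivation:
dt = T/N = 0.666667
u = exp(sigma*sqrt(dt)) = 1.341702; d = 1/u = 0.745322
p = (exp((r-q)*dt) - d) / (u - d) = 0.475803
Discount per step: exp(-r*dt) = 0.971740
Stock lattice S(k, i) with i counting down-moves:
  k=0: S(0,0) = 113.7100
  k=1: S(1,0) = 152.5649; S(1,1) = 84.7506
  k=2: S(2,0) = 204.6966; S(2,1) = 113.7100; S(2,2) = 63.1665
  k=3: S(3,0) = 274.6418; S(3,1) = 152.5649; S(3,2) = 84.7506; S(3,3) = 47.0794
Terminal payoffs V(N, i) = max(S_T - K, 0):
  V(3,0) = 170.751787; V(3,1) = 48.674906; V(3,2) = 0.000000; V(3,3) = 0.000000
Backward induction: V(k, i) = exp(-r*dt) * [p * V(k+1, i) + (1-p) * V(k+1, i+1)].
  V(2,0) = exp(-r*dt) * [p*170.751787 + (1-p)*48.674906] = 103.742498
  V(2,1) = exp(-r*dt) * [p*48.674906 + (1-p)*0.000000] = 22.505195
  V(2,2) = exp(-r*dt) * [p*0.000000 + (1-p)*0.000000] = 0.000000
  V(1,0) = exp(-r*dt) * [p*103.742498 + (1-p)*22.505195] = 59.429861
  V(1,1) = exp(-r*dt) * [p*22.505195 + (1-p)*0.000000] = 10.405440
  V(0,0) = exp(-r*dt) * [p*59.429861 + (1-p)*10.405440] = 32.778181
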